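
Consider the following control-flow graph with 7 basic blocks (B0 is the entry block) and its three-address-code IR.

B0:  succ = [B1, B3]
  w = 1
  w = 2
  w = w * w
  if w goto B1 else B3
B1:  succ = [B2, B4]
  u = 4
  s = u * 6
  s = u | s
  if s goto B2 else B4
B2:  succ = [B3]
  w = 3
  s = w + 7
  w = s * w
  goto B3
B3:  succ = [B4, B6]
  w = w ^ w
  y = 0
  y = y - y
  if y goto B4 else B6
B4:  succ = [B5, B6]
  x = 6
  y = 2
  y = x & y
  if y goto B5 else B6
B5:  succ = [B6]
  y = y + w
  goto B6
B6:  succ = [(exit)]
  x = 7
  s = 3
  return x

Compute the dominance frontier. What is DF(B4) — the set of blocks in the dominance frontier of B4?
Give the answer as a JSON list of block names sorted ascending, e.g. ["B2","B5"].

Answer: ["B6"]

Analysis:
idom tree: B1←B0 B2←B1 B3←B0 B4←B0 B5←B4 B6←B0
Join-block Dom:
  B3: preds {B0,B2}: {B0} ∩ {B0,B1,B2} = {B0}; idom=B0
  B4: preds {B1,B3}: {B0,B1} ∩ {B0,B3} = {B0}; idom=B0
  B6: preds {B3,B4,B5}: {B0,B3} ∩ {B0,B4} ∩ {B0,B4,B5} = {B0}; idom=B0

DF derivation:
  B3←B0: walk · to B0
  B3←B2: walk B2→B1 to B0
  B4←B1: walk B1 to B0
  B4←B3: walk B3 to B0
  B6←B3: walk B3 to B0
  B6←B4: walk B4 to B0
  B6←B5: walk B5→B4 to B0
  DF(B0)=∅
  DF(B1)={B3,B4}
  DF(B2)={B3}
  DF(B3)={B4,B6}
  DF(B4)={B6}
  DF(B5)={B6}
  DF(B6)=∅

DF(B4) = ["B6"]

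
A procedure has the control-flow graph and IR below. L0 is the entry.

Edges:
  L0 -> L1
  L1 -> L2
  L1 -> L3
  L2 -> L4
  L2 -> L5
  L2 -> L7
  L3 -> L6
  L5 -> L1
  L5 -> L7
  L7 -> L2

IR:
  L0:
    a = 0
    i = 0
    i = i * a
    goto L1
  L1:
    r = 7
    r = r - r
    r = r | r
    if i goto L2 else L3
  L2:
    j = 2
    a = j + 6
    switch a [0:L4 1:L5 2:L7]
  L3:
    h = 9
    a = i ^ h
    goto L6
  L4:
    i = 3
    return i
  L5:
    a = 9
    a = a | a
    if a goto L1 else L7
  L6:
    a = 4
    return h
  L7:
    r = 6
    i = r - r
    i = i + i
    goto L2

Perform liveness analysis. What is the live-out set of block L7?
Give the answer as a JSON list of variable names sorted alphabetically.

Block summaries:
  L0: {a,i} / ∅
  L1: {r} / {i}
  L2: {a,j} / ∅
  L3: {a,h} / {i}
  L4: {i} / ∅
  L5: {a} / ∅
  L6: {a} / {h}
  L7: {i,r} / ∅

Backward fixpoint:
  L0 li=∅ lo={i}
  L1 li={i} lo={i}
  L2 li={i} lo={i}
  L3 li={i} lo={h}
  L4 li=∅ lo=∅
  L5 li={i} lo={i}
  L6 li={h} lo=∅
  L7 li=∅ lo={i}

live-out(L7) = ["i"]

Answer: ["i"]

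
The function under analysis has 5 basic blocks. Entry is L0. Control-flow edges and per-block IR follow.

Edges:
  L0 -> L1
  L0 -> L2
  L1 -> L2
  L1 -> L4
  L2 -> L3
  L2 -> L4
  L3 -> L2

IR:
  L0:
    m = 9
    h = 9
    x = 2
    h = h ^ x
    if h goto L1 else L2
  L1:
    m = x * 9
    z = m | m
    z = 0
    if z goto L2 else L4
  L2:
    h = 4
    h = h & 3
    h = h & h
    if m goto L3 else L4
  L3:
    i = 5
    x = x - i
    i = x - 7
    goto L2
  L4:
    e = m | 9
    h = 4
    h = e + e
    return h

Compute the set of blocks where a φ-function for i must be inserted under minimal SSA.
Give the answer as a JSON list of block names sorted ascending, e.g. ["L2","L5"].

Answer: ["L2", "L4"]

Analysis:
idom tree: L1←L0 L2←L0 L3←L2 L4←L0
Join-block Dom:
  L2: preds {L0,L1,L3}: {L0} ∩ {L0,L1} ∩ {L0,L2,L3} = {L0}; idom=L0
  L4: preds {L1,L2}: {L0,L1} ∩ {L0,L2} = {L0}; idom=L0

DF derivation:
  join L2 pred L0: · stop@L0
  join L2 pred L1: L1 stop@L0
  join L2 pred L3: L3→L2 stop@L0
  join L4 pred L1: L1 stop@L0
  join L4 pred L2: L2 stop@L0
  DF(L0)=∅
  DF(L1)={L2,L4}
  DF(L2)={L2,L4}
  DF(L3)={L2}
  DF(L4)=∅

φ for i: defs {L3}
  DF⁺ = {L2,L4}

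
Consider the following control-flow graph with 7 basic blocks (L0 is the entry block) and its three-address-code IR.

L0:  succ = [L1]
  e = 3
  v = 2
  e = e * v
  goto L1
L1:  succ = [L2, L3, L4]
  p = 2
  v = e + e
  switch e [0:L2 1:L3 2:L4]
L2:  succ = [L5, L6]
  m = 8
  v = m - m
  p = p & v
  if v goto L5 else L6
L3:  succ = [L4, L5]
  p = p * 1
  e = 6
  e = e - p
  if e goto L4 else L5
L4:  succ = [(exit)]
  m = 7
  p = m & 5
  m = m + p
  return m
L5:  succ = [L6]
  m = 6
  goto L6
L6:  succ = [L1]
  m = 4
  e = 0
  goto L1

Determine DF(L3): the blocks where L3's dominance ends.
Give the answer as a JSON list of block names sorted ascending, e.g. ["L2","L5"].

Answer: ["L4", "L5"]

Analysis:
idom tree: L1←L0 L2←L1 L3←L1 L4←L1 L5←L1 L6←L1
Dom at joins:
  L1: preds {L0,L6}: {L0} ∩ {L0,L1,L6} = {L0}; idom=L0
  L4: preds {L1,L3}: {L0,L1} ∩ {L0,L1,L3} = {L0,L1}; idom=L1
  L5: preds {L2,L3}: {L0,L1,L2} ∩ {L0,L1,L3} = {L0,L1}; idom=L1
  L6: preds {L2,L5}: {L0,L1,L2} ∩ {L0,L1,L5} = {L0,L1}; idom=L1

DF walk-up:
  join L1 pred L0: · stop@L0
  join L1 pred L6: L6→L1 stop@L0
  join L4 pred L1: · stop@L1
  join L4 pred L3: L3 stop@L1
  join L5 pred L2: L2 stop@L1
  join L5 pred L3: L3 stop@L1
  join L6 pred L2: L2 stop@L1
  join L6 pred L5: L5 stop@L1
  DF(L0)=∅
  DF(L1)={L1}
  DF(L2)={L5,L6}
  DF(L3)={L4,L5}
  DF(L4)=∅
  DF(L5)={L6}
  DF(L6)={L1}

DF(L3) = ["L4", "L5"]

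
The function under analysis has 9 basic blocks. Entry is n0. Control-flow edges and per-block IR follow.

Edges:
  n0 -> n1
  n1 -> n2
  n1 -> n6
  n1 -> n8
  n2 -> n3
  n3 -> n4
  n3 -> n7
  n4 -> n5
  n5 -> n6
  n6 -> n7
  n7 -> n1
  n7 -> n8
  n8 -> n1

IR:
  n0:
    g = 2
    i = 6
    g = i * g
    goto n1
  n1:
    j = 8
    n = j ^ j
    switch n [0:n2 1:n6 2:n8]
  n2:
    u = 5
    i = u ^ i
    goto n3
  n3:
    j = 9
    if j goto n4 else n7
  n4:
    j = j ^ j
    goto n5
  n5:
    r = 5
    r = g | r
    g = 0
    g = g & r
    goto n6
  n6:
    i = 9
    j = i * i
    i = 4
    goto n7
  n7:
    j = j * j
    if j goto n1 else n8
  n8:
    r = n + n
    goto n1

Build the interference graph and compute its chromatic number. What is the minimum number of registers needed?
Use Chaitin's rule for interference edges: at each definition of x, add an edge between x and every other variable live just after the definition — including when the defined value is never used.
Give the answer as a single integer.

Per-block:
  n0: {g,i} / ∅
  n1: {j,n} / ∅
  n2: {i,u} / {i}
  n3: {j} / ∅
  n4: {j} / {j}
  n5: {g,r} / {g}
  n6: {i,j} / ∅
  n7: {j} / {j}
  n8: {r} / {n}

Backward fixpoint:
  n0: in=∅ out={g,i}
  n1: in={g,i} out={g,i,n}
  n2: in={g,i,n} out={g,i,n}
  n3: in={g,i,n} out={g,i,j,n}
  n4: in={g,j,n} out={g,n}
  n5: in={g,n} out={g,n}
  n6: in={g,n} out={g,i,j,n}
  n7: in={g,i,j,n} out={g,i,n}
  n8: in={g,i,n} out={g,i}

Interfere edges:
  g: {i,j,n,r,u}
  i: {g,j,n,r,u}
  j: {g,i,n}
  n: {g,i,j,r,u}
  r: {g,i,n}
  u: {g,i,n}

Registers:
  {g,i,j,n} pairwise interfere (4-clique) ⇒ χ ≥ 4
  4-colouring: c0={g}  c1={i}  c2={n}  c3={j,r,u}
  χ = 4

Answer: 4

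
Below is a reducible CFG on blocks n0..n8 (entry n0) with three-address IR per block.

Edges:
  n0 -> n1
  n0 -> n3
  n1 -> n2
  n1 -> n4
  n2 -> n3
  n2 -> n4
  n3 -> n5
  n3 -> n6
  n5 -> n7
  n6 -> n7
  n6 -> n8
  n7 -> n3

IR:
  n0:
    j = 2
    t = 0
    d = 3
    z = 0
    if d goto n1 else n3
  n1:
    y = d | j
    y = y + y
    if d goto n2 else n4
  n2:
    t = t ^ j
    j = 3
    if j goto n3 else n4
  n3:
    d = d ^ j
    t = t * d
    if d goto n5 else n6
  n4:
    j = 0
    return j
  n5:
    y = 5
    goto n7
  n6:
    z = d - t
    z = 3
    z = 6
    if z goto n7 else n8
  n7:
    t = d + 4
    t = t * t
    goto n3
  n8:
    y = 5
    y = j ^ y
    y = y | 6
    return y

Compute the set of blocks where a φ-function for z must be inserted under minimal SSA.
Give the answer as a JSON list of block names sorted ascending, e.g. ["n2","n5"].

idom tree: n1←n0 n2←n1 n3←n0 n4←n1 n5←n3 n6←n3 n7←n3 n8←n6
Dom∩ at merges:
  n3: preds {n0,n2,n7}: {n0} ∩ {n0,n1,n2} ∩ {n0,n3,n7} = {n0}; idom=n0
  n4: preds {n1,n2}: {n0,n1} ∩ {n0,n1,n2} = {n0,n1}; idom=n1
  n7: preds {n5,n6}: {n0,n3,n5} ∩ {n0,n3,n6} = {n0,n3}; idom=n3

DF derivation:
  n3←n0: walk · to n0
  n3←n2: walk n2→n1 to n0
  n3←n7: walk n7→n3 to n0
  n4←n1: walk · to n1
  n4←n2: walk n2 to n1
  n7←n5: walk n5 to n3
  n7←n6: walk n6 to n3
  n0: DF=∅
  n1: DF={n3}
  n2: DF={n3,n4}
  n3: DF={n3}
  n4: DF=∅
  n5: DF={n7}
  n6: DF={n7}
  n7: DF={n3}
  n8: DF=∅

φ for z: defs {n0,n6}
  DF⁺ = {n3,n7}

Answer: ["n3", "n7"]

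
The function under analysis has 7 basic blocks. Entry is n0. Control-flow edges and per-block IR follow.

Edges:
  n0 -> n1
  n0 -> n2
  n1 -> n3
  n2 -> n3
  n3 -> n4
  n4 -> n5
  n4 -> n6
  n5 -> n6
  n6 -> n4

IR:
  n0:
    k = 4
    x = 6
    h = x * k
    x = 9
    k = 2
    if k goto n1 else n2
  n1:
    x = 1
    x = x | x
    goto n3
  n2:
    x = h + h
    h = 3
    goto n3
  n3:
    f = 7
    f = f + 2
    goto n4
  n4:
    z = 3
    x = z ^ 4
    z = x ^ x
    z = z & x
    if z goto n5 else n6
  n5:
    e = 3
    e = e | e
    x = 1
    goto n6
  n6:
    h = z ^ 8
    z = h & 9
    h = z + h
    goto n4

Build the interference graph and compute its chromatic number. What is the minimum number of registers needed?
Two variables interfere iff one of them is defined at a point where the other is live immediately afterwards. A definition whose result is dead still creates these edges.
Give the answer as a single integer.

Answer: 3

Working:
Block summaries:
  n0: def={h,k,x} ue=∅
  n1: def={x} ue=∅
  n2: def={h,x} ue={h}
  n3: def={f} ue=∅
  n4: def={x,z} ue=∅
  n5: def={e,x} ue=∅
  n6: def={h,z} ue={z}

Backward fixpoint:
  live n0: ∅→{h}
  live n1: ∅→∅
  live n2: {h}→∅
  live n3: ∅→∅
  live n4: ∅→{z}
  live n5: {z}→{z}
  live n6: {z}→∅

Interference:
  e: {z}
  f: ∅
  h: {k,x,z}
  k: {h,x}
  x: {h,k,z}
  z: {e,h,x}

Registers:
  {h,k,x} pairwise interfere (3-clique) ⇒ χ ≥ 3
  3-colouring: R0={e,f,h}  R1={x}  R2={k,z}
  χ = 3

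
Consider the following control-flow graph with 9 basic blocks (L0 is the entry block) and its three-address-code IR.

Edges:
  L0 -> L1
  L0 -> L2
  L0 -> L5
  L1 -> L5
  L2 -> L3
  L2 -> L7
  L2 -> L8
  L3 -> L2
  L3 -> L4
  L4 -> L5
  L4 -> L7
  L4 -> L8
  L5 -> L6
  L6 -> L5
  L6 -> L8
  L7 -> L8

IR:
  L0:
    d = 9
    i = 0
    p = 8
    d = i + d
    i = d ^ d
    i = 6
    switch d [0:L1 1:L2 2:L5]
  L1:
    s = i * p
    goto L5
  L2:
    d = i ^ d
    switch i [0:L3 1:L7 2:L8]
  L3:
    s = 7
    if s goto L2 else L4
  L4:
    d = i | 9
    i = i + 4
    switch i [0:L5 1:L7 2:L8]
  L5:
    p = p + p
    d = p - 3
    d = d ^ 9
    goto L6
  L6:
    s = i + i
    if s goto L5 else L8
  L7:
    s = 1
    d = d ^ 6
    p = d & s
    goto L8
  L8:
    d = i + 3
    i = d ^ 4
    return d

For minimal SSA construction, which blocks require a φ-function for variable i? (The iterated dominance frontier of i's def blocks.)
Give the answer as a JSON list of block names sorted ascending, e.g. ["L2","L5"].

idom tree: L1←L0 L2←L0 L3←L2 L4←L3 L5←L0 L6←L5 L7←L2 L8←L0
Join-block Dom:
  L2: preds {L0,L3}: {L0} ∩ {L0,L2,L3} = {L0}; idom=L0
  L5: preds {L0,L1,L4,L6}: {L0} ∩ {L0,L1} ∩ {L0,L2,L3,L4} ∩ {L0,L5,L6} = {L0}; idom=L0
  L7: preds {L2,L4}: {L0,L2} ∩ {L0,L2,L3,L4} = {L0,L2}; idom=L2
  L8: preds {L2,L4,L6,L7}: {L0,L2} ∩ {L0,L2,L3,L4} ∩ {L0,L5,L6} ∩ {L0,L2,L7} = {L0}; idom=L0

DF walk-up:
  L2←L0: walk · to L0
  L2←L3: walk L3→L2 to L0
  L5←L0: walk · to L0
  L5←L1: walk L1 to L0
  L5←L4: walk L4→L3→L2 to L0
  L5←L6: walk L6→L5 to L0
  L7←L2: walk · to L2
  L7←L4: walk L4→L3 to L2
  L8←L2: walk L2 to L0
  L8←L4: walk L4→L3→L2 to L0
  L8←L6: walk L6→L5 to L0
  L8←L7: walk L7→L2 to L0
  L0: DF=∅
  L1: DF={L5}
  L2: DF={L2,L5,L8}
  L3: DF={L2,L5,L7,L8}
  L4: DF={L5,L7,L8}
  L5: DF={L5,L8}
  L6: DF={L5,L8}
  L7: DF={L8}
  L8: DF=∅

φ for i: defs {L0,L4,L8}
  DF⁺ = {L5,L7,L8}

Answer: ["L5", "L7", "L8"]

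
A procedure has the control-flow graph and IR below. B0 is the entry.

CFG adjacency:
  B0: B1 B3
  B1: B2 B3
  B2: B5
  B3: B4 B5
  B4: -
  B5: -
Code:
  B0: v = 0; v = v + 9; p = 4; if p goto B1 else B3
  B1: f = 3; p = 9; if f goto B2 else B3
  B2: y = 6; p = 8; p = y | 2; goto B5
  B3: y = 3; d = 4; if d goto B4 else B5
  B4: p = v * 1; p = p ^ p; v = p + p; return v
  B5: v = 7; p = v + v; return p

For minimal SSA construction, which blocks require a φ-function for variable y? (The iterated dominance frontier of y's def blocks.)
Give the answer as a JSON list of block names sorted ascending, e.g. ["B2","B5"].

Answer: ["B5"]

Analysis:
idom tree: B1←B0 B2←B1 B3←B0 B4←B3 B5←B0
Dom∩ at merges:
  B3: preds {B0,B1}: {B0} ∩ {B0,B1} = {B0}; idom=B0
  B5: preds {B2,B3}: {B0,B1,B2} ∩ {B0,B3} = {B0}; idom=B0

Frontier:
  join B3 pred B0: · stop@B0
  join B3 pred B1: B1 stop@B0
  join B5 pred B2: B2→B1 stop@B0
  join B5 pred B3: B3 stop@B0
  B0: DF=∅
  B1: DF={B3,B5}
  B2: DF={B5}
  B3: DF={B5}
  B4: DF=∅
  B5: DF=∅

φ for y: defs {B2,B3}
  DF⁺ = {B5}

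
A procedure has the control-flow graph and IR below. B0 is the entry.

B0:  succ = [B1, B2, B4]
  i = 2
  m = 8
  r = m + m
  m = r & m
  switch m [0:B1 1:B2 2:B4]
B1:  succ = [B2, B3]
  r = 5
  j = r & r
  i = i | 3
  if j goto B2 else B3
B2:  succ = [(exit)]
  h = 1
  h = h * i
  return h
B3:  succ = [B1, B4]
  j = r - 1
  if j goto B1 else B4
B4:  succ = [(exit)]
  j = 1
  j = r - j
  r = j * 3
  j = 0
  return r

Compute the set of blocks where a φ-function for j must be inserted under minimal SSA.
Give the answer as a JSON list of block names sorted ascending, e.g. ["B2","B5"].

Answer: ["B1", "B2", "B4"]

Working:
idom tree: B1←B0 B2←B0 B3←B1 B4←B0
Dom∩ at merges:
  B1: preds {B0,B3}: {B0} ∩ {B0,B1,B3} = {B0}; idom=B0
  B2: preds {B0,B1}: {B0} ∩ {B0,B1} = {B0}; idom=B0
  B4: preds {B0,B3}: {B0} ∩ {B0,B1,B3} = {B0}; idom=B0

Frontier:
  join B1 pred B0: · stop@B0
  join B1 pred B3: B3→B1 stop@B0
  join B2 pred B0: · stop@B0
  join B2 pred B1: B1 stop@B0
  join B4 pred B0: · stop@B0
  join B4 pred B3: B3→B1 stop@B0
  DF(B0)=∅
  DF(B1)={B1,B2,B4}
  DF(B2)=∅
  DF(B3)={B1,B4}
  DF(B4)=∅

φ for j: defs {B1,B3,B4}
  DF⁺ = {B1,B2,B4}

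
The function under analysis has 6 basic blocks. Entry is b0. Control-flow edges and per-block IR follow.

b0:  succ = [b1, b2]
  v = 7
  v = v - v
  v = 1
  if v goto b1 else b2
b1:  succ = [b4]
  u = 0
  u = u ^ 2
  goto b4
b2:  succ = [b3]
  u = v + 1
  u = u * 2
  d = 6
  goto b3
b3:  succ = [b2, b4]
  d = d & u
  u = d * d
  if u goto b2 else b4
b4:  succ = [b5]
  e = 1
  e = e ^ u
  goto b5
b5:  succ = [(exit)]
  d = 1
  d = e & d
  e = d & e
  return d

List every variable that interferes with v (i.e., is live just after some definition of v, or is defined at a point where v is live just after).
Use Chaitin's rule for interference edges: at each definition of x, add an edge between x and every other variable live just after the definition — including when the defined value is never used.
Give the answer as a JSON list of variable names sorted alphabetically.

Per-block:
  b0 def {v} use ∅
  b1 def {u} use ∅
  b2 def {d,u} use {v}
  b3 def {d,u} use {d,u}
  b4 def {e} use {u}
  b5 def {d,e} use {e}

Liveness:
  b0: in=∅ out={v}
  b1: in=∅ out={u}
  b2: in={v} out={d,u,v}
  b3: in={d,u,v} out={u,v}
  b4: in={u} out={e}
  b5: in={e} out=∅

Interfere edges:
  d — {e,u,v}
  e — {d,u}
  u — {d,e,v}
  v — {d,u}

N(v) = ["d", "u"]

Answer: ["d", "u"]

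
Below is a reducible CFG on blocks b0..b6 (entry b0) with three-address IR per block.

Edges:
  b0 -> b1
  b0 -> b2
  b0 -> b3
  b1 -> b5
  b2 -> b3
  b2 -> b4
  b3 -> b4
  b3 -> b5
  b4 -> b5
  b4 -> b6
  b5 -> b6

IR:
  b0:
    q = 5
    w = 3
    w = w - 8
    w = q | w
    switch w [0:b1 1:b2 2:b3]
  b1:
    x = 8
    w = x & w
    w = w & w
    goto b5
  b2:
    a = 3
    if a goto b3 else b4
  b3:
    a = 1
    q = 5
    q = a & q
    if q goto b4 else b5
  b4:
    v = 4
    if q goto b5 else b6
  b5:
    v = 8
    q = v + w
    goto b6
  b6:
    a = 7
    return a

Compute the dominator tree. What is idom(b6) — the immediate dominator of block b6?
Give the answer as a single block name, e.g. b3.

Answer: b0

Derivation:
idom tree: b1←b0 b2←b0 b3←b0 b4←b0 b5←b0 b6←b0
Join-block Dom:
  b3: preds {b0,b2}: {b0} ∩ {b0,b2} = {b0}; idom=b0
  b4: preds {b2,b3}: {b0,b2} ∩ {b0,b3} = {b0}; idom=b0
  b5: preds {b1,b3,b4}: {b0,b1} ∩ {b0,b3} ∩ {b0,b4} = {b0}; idom=b0
  b6: preds {b4,b5}: {b0,b4} ∩ {b0,b5} = {b0}; idom=b0

idom(b6) = b0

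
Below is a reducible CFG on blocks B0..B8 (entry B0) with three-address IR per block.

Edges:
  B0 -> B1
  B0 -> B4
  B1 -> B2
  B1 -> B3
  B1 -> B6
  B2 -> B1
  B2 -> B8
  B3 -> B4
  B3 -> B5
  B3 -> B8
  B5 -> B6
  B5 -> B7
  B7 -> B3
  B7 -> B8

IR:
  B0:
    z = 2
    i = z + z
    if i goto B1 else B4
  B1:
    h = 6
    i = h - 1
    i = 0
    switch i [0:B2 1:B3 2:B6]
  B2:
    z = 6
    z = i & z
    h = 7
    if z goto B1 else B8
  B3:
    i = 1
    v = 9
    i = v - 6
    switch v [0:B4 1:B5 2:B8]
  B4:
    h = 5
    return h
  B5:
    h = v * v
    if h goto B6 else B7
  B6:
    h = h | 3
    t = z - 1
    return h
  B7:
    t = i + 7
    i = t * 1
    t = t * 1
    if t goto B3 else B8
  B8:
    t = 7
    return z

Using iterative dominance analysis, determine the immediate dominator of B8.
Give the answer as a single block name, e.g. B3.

idom tree: B1←B0 B2←B1 B3←B1 B4←B0 B5←B3 B6←B1 B7←B5 B8←B1
Dom at joins:
  B1: preds {B0,B2}: {B0} ∩ {B0,B1,B2} = {B0}; idom=B0
  B3: preds {B1,B7}: {B0,B1} ∩ {B0,B1,B3,B5,B7} = {B0,B1}; idom=B1
  B4: preds {B0,B3}: {B0} ∩ {B0,B1,B3} = {B0}; idom=B0
  B6: preds {B1,B5}: {B0,B1} ∩ {B0,B1,B3,B5} = {B0,B1}; idom=B1
  B8: preds {B2,B3,B7}: {B0,B1,B2} ∩ {B0,B1,B3} ∩ {B0,B1,B3,B5,B7} = {B0,B1}; idom=B1

idom(B8) = B1

Answer: B1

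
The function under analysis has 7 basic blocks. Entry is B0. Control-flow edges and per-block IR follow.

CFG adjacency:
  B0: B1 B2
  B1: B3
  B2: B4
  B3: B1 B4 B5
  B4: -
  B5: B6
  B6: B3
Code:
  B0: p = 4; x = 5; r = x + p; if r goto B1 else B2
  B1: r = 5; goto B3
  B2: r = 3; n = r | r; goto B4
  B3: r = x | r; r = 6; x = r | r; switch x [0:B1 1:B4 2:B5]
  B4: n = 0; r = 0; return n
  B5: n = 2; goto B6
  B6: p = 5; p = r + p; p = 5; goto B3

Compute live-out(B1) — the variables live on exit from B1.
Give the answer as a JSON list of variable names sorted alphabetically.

Answer: ["r", "x"]

Working:
def/use:
  B0 def {p,r,x} use ∅
  B1 def {r} use ∅
  B2 def {n,r} use ∅
  B3 def {r,x} use {r,x}
  B4 def {n,r} use ∅
  B5 def {n} use ∅
  B6 def {p} use {r}

Live sets:
  live B0: ∅→{x}
  live B1: {x}→{r,x}
  live B2: ∅→∅
  live B3: {r,x}→{r,x}
  live B4: ∅→∅
  live B5: {r,x}→{r,x}
  live B6: {r,x}→{r,x}

live-out(B1) = ["r", "x"]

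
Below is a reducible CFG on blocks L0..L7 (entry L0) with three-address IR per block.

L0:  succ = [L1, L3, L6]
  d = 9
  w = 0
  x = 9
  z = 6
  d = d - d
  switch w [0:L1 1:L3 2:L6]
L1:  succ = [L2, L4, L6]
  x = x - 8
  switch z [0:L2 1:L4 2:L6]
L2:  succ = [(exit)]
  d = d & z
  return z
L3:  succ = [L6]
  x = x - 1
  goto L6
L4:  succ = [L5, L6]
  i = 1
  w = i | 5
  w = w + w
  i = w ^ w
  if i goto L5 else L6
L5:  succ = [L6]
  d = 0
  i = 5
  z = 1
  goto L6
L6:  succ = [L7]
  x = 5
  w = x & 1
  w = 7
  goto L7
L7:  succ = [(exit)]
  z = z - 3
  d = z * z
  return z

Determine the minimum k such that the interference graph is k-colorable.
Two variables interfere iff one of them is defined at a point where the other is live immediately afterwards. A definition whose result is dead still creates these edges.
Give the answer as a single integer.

Answer: 4

Derivation:
Per-block:
  L0: {d,w,x,z} / ∅
  L1: {x} / {x,z}
  L2: {d} / {d,z}
  L3: {x} / {x}
  L4: {i,w} / ∅
  L5: {d,i,z} / ∅
  L6: {w,x} / ∅
  L7: {d,z} / {z}

Backward fixpoint:
  live L0: ∅→{d,x,z}
  live L1: {d,x,z}→{d,z}
  live L2: {d,z}→∅
  live L3: {x,z}→{z}
  live L4: {z}→{z}
  live L5: ∅→{z}
  live L6: {z}→{z}
  live L7: {z}→∅

Interfere edges:
  d: {w,x,z}
  i: {z}
  w: {d,x,z}
  x: {d,w,z}
  z: {d,i,w,x}

Colouring:
  {d,w,x,z} pairwise interfere (4-clique) ⇒ χ ≥ 4
  assign d→c1 i→c1 w→c2 x→c3 z→c0 — no edge inside a register ⇒ χ ≤ 4
  χ = 4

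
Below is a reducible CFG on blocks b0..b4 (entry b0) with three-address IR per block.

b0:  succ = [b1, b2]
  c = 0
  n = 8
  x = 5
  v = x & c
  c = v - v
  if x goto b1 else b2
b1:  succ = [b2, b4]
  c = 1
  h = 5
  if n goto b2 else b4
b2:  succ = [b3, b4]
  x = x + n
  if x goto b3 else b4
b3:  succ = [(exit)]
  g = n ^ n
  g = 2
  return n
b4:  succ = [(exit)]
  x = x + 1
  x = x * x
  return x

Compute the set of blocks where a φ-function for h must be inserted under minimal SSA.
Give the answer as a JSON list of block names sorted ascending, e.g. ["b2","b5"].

idom tree: b1←b0 b2←b0 b3←b2 b4←b0
Dom at joins:
  b2: preds {b0,b1}: {b0} ∩ {b0,b1} = {b0}; idom=b0
  b4: preds {b1,b2}: {b0,b1} ∩ {b0,b2} = {b0}; idom=b0

DF derivation:
  join b2 pred b0: · stop@b0
  join b2 pred b1: b1 stop@b0
  join b4 pred b1: b1 stop@b0
  join b4 pred b2: b2 stop@b0
  b0: DF=∅
  b1: DF={b2,b4}
  b2: DF={b4}
  b3: DF=∅
  b4: DF=∅

φ for h: defs {b1}
  DF⁺ = {b2,b4}

Answer: ["b2", "b4"]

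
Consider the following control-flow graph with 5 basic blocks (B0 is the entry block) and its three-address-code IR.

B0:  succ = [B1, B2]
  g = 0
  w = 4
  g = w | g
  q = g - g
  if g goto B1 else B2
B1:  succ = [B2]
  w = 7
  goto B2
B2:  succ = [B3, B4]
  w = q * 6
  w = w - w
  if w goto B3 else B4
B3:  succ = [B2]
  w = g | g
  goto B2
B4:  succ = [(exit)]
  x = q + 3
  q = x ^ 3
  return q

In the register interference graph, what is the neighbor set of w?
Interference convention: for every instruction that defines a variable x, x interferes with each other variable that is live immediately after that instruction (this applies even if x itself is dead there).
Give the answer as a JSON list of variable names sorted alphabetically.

Block summaries:
  B0 def {g,q,w} use ∅
  B1 def {w} use ∅
  B2 def {w} use {q}
  B3 def {w} use {g}
  B4 def {q,x} use {q}

Backward fixpoint:
  live B0: ∅→{g,q}
  live B1: {g,q}→{g,q}
  live B2: {g,q}→{g,q}
  live B3: {g,q}→{g,q}
  live B4: {q}→∅

Interference:
  g↔{q,w}
  q↔{g,w}
  w↔{g,q}
  x↔∅

N(w) = ["g", "q"]

Answer: ["g", "q"]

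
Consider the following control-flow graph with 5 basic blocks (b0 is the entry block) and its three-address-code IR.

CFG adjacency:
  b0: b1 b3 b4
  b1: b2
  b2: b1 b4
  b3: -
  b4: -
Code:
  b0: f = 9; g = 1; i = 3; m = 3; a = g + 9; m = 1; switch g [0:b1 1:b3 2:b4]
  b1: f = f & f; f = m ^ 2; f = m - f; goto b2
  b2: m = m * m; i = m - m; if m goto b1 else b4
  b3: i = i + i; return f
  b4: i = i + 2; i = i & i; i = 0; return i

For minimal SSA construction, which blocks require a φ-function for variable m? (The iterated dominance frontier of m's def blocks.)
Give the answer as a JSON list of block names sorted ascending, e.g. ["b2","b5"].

Answer: ["b1", "b4"]

Analysis:
idom tree: b1←b0 b2←b1 b3←b0 b4←b0
Join-block Dom:
  b1: preds {b0,b2}: {b0} ∩ {b0,b1,b2} = {b0}; idom=b0
  b4: preds {b0,b2}: {b0} ∩ {b0,b1,b2} = {b0}; idom=b0

DF walk-up:
  b1←b0: walk · to b0
  b1←b2: walk b2→b1 to b0
  b4←b0: walk · to b0
  b4←b2: walk b2→b1 to b0
  b0: DF=∅
  b1: DF={b1,b4}
  b2: DF={b1,b4}
  b3: DF=∅
  b4: DF=∅

φ for m: defs {b0,b2}
  DF⁺ = {b1,b4}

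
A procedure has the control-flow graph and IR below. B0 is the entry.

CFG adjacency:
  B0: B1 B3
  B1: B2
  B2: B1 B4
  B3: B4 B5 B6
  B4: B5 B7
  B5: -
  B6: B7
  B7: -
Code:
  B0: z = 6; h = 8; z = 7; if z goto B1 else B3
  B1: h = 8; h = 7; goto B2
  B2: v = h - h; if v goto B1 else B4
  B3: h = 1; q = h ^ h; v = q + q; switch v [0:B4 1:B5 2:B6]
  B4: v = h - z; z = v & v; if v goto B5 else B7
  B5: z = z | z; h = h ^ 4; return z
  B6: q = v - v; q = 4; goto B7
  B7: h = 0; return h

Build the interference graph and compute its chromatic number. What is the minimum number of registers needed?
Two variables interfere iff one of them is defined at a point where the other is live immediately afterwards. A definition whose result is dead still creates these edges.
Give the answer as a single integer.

Block summaries:
  B0: {h,z} / ∅
  B1: {h} / ∅
  B2: {v} / {h}
  B3: {h,q,v} / ∅
  B4: {v,z} / {h,z}
  B5: {h,z} / {h,z}
  B6: {q} / {v}
  B7: {h} / ∅

Live sets:
  live B0: ∅→{z}
  live B1: {z}→{h,z}
  live B2: {h,z}→{h,z}
  live B3: {z}→{h,v,z}
  live B4: {h,z}→{h,z}
  live B5: {h,z}→∅
  live B6: {v}→∅
  live B7: ∅→∅

Interference:
  h: {q,v,z}
  q: {h,z}
  v: {h,z}
  z: {h,q,v}

Registers:
  {h,q,z} pairwise interfere (3-clique) ⇒ χ ≥ 3
  3-colouring: r0={h}  r1={z}  r2={q,v}
  χ = 3

Answer: 3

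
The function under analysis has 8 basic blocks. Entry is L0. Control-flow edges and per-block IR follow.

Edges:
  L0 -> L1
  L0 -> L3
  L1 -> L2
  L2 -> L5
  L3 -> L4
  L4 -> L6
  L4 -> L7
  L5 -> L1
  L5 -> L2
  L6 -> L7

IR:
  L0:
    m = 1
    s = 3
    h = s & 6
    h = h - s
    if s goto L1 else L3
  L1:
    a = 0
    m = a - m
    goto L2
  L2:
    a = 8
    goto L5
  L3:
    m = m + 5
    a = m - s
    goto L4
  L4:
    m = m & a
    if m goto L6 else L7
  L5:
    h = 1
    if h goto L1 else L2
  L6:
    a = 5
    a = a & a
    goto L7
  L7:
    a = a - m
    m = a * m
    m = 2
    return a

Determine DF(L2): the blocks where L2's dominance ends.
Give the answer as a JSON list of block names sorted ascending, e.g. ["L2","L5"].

Answer: ["L1", "L2"]

Analysis:
idom tree: L1←L0 L2←L1 L3←L0 L4←L3 L5←L2 L6←L4 L7←L4
Join-block Dom:
  L1: preds {L0,L5}: {L0} ∩ {L0,L1,L2,L5} = {L0}; idom=L0
  L2: preds {L1,L5}: {L0,L1} ∩ {L0,L1,L2,L5} = {L0,L1}; idom=L1
  L7: preds {L4,L6}: {L0,L3,L4} ∩ {L0,L3,L4,L6} = {L0,L3,L4}; idom=L4

DF walk-up:
  join L1 pred L0: · stop@L0
  join L1 pred L5: L5→L2→L1 stop@L0
  join L2 pred L1: · stop@L1
  join L2 pred L5: L5→L2 stop@L1
  join L7 pred L4: · stop@L4
  join L7 pred L6: L6 stop@L4
  L0: DF=∅
  L1: DF={L1}
  L2: DF={L1,L2}
  L3: DF=∅
  L4: DF=∅
  L5: DF={L1,L2}
  L6: DF={L7}
  L7: DF=∅

DF(L2) = ["L1", "L2"]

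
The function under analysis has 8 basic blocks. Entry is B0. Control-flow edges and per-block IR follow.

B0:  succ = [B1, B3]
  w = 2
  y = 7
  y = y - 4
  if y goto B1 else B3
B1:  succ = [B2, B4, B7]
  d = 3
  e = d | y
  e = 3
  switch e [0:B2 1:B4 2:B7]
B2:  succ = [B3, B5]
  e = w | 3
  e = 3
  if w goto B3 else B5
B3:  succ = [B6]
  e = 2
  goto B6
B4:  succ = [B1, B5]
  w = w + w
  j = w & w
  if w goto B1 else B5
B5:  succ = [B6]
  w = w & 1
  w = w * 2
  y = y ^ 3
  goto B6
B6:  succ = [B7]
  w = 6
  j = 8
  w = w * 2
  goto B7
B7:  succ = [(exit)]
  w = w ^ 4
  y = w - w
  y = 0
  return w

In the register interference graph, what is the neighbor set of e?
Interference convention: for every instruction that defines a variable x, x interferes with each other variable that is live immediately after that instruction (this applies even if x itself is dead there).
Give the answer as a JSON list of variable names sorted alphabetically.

Block summaries:
  B0 def {w,y} use ∅
  B1 def {d,e} use {y}
  B2 def {e} use {w}
  B3 def {e} use ∅
  B4 def {j,w} use {w}
  B5 def {w,y} use {w,y}
  B6 def {j,w} use ∅
  B7 def {w,y} use {w}

Liveness:
  B0: in=∅ out={w,y}
  B1: in={w,y} out={w,y}
  B2: in={w,y} out={w,y}
  B3: in=∅ out=∅
  B4: in={w,y} out={w,y}
  B5: in={w,y} out=∅
  B6: in=∅ out={w}
  B7: in={w} out=∅

Interfere edges:
  d — {w,y}
  e — {w,y}
  j — {w,y}
  w — {d,e,j,y}
  y — {d,e,j,w}

N(e) = ["w", "y"]

Answer: ["w", "y"]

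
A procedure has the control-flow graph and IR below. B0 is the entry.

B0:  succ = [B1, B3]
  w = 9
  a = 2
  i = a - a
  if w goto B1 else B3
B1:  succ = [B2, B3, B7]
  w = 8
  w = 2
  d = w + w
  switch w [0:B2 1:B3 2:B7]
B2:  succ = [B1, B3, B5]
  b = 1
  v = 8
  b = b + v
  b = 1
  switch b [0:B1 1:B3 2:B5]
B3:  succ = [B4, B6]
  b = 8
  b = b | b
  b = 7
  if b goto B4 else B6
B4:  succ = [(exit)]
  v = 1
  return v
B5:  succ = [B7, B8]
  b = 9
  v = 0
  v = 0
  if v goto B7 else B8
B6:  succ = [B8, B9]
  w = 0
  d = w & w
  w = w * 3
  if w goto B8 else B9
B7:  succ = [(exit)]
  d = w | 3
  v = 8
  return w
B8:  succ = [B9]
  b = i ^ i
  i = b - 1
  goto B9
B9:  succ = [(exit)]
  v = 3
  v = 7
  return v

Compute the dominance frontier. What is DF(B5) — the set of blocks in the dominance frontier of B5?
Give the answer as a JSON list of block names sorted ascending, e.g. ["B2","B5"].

idom tree: B1←B0 B2←B1 B3←B0 B4←B3 B5←B2 B6←B3 B7←B1 B8←B0 B9←B0
Join-block Dom:
  B1: preds {B0,B2}: {B0} ∩ {B0,B1,B2} = {B0}; idom=B0
  B3: preds {B0,B1,B2}: {B0} ∩ {B0,B1} ∩ {B0,B1,B2} = {B0}; idom=B0
  B7: preds {B1,B5}: {B0,B1} ∩ {B0,B1,B2,B5} = {B0,B1}; idom=B1
  B8: preds {B5,B6}: {B0,B1,B2,B5} ∩ {B0,B3,B6} = {B0}; idom=B0
  B9: preds {B6,B8}: {B0,B3,B6} ∩ {B0,B8} = {B0}; idom=B0

Frontier:
  B1←B0: walk · to B0
  B1←B2: walk B2→B1 to B0
  B3←B0: walk · to B0
  B3←B1: walk B1 to B0
  B3←B2: walk B2→B1 to B0
  B7←B1: walk · to B1
  B7←B5: walk B5→B2 to B1
  B8←B5: walk B5→B2→B1 to B0
  B8←B6: walk B6→B3 to B0
  B9←B6: walk B6→B3 to B0
  B9←B8: walk B8 to B0
  B0: DF=∅
  B1: DF={B1,B3,B8}
  B2: DF={B1,B3,B7,B8}
  B3: DF={B8,B9}
  B4: DF=∅
  B5: DF={B7,B8}
  B6: DF={B8,B9}
  B7: DF=∅
  B8: DF={B9}
  B9: DF=∅

DF(B5) = ["B7", "B8"]

Answer: ["B7", "B8"]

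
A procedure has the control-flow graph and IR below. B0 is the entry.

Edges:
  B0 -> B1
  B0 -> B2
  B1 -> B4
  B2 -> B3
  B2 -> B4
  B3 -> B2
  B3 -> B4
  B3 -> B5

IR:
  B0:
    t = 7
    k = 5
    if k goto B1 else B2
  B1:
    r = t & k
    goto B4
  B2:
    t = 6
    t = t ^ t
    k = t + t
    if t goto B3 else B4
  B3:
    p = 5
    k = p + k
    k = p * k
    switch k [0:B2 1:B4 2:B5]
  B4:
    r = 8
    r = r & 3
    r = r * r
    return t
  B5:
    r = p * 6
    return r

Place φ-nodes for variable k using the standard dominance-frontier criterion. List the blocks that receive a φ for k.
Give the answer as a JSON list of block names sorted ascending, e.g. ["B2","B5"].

idom tree: B1←B0 B2←B0 B3←B2 B4←B0 B5←B3
Join-block Dom:
  B2: preds {B0,B3}: {B0} ∩ {B0,B2,B3} = {B0}; idom=B0
  B4: preds {B1,B2,B3}: {B0,B1} ∩ {B0,B2} ∩ {B0,B2,B3} = {B0}; idom=B0

DF walk-up:
  B2←B0: walk · to B0
  B2←B3: walk B3→B2 to B0
  B4←B1: walk B1 to B0
  B4←B2: walk B2 to B0
  B4←B3: walk B3→B2 to B0
  B0: DF=∅
  B1: DF={B4}
  B2: DF={B2,B4}
  B3: DF={B2,B4}
  B4: DF=∅
  B5: DF=∅

φ for k: defs {B0,B2,B3}
  DF⁺ = {B2,B4}

Answer: ["B2", "B4"]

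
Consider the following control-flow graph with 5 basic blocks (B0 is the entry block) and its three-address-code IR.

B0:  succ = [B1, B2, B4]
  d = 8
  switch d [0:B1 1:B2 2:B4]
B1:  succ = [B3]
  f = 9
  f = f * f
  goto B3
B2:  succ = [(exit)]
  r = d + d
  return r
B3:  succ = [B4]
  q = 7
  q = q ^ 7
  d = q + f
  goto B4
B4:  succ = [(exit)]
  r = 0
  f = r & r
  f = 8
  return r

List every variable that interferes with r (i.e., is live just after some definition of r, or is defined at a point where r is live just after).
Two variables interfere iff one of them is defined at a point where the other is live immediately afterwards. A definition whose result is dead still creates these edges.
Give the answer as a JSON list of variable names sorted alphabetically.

Answer: ["f"]

Derivation:
Block summaries:
  B0: def={d} ue=∅
  B1: def={f} ue=∅
  B2: def={r} ue={d}
  B3: def={d,q} ue={f}
  B4: def={f,r} ue=∅

Backward fixpoint:
  B0 li=∅ lo={d}
  B1 li=∅ lo={f}
  B2 li={d} lo=∅
  B3 li={f} lo=∅
  B4 li=∅ lo=∅

Conflict graph:
  d — ∅
  f — {q,r}
  q — {f}
  r — {f}

N(r) = ["f"]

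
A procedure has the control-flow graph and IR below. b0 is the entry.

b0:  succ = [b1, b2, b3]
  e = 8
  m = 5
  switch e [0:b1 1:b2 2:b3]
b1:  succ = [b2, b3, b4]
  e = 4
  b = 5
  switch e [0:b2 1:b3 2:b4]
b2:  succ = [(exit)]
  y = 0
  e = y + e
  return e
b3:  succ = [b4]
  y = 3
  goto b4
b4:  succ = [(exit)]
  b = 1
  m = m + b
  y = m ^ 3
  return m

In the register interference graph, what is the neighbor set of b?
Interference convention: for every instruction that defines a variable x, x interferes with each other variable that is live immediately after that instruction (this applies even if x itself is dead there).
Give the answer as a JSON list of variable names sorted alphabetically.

Answer: ["e", "m"]

Working:
Block summaries:
  b0 def {e,m} use ∅
  b1 def {b,e} use ∅
  b2 def {e,y} use {e}
  b3 def {y} use ∅
  b4 def {b,m,y} use {m}

Backward fixpoint:
  live b0: ∅→{e,m}
  live b1: {m}→{e,m}
  live b2: {e}→∅
  live b3: {m}→{m}
  live b4: {m}→∅

Conflict graph:
  b↔{e,m}
  e↔{b,m,y}
  m↔{b,e,y}
  y↔{e,m}

N(b) = ["e", "m"]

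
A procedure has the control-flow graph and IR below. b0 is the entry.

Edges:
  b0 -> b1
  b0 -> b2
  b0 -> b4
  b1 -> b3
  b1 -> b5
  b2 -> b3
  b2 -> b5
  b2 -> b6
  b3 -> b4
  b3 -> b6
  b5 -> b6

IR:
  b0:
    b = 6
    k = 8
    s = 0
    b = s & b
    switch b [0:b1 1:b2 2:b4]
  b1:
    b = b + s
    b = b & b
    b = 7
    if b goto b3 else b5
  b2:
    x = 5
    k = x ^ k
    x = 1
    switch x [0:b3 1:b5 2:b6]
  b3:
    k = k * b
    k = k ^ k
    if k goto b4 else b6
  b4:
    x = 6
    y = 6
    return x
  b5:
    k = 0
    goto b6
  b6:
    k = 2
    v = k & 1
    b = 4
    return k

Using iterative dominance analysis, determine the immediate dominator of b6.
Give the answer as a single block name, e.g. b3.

Answer: b0

Derivation:
idom tree: b1←b0 b2←b0 b3←b0 b4←b0 b5←b0 b6←b0
Dom∩ at merges:
  b3: preds {b1,b2}: {b0,b1} ∩ {b0,b2} = {b0}; idom=b0
  b4: preds {b0,b3}: {b0} ∩ {b0,b3} = {b0}; idom=b0
  b5: preds {b1,b2}: {b0,b1} ∩ {b0,b2} = {b0}; idom=b0
  b6: preds {b2,b3,b5}: {b0,b2} ∩ {b0,b3} ∩ {b0,b5} = {b0}; idom=b0

idom(b6) = b0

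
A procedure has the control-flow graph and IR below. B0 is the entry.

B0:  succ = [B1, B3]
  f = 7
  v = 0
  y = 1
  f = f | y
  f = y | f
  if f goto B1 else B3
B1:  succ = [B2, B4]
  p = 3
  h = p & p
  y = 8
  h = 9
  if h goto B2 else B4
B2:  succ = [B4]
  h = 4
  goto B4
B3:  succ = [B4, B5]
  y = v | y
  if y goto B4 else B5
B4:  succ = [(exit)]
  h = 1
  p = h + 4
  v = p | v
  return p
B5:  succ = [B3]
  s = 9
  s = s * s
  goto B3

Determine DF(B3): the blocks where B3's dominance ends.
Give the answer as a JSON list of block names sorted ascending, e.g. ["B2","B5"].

Answer: ["B3", "B4"]

Working:
idom tree: B1←B0 B2←B1 B3←B0 B4←B0 B5←B3
Dom∩ at merges:
  B3: preds {B0,B5}: {B0} ∩ {B0,B3,B5} = {B0}; idom=B0
  B4: preds {B1,B2,B3}: {B0,B1} ∩ {B0,B1,B2} ∩ {B0,B3} = {B0}; idom=B0

DF walk-up:
  join B3 pred B0: · stop@B0
  join B3 pred B5: B5→B3 stop@B0
  join B4 pred B1: B1 stop@B0
  join B4 pred B2: B2→B1 stop@B0
  join B4 pred B3: B3 stop@B0
  DF(B0)=∅
  DF(B1)={B4}
  DF(B2)={B4}
  DF(B3)={B3,B4}
  DF(B4)=∅
  DF(B5)={B3}

DF(B3) = ["B3", "B4"]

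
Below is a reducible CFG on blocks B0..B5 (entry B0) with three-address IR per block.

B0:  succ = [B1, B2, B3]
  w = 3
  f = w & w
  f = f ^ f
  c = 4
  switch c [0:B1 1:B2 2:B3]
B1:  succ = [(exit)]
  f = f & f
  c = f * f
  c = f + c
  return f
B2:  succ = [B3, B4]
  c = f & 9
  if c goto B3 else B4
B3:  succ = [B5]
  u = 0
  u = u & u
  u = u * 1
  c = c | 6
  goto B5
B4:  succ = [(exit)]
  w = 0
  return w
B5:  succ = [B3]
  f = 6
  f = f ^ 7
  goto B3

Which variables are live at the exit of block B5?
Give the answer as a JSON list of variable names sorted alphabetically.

Answer: ["c"]

Analysis:
Block summaries:
  B0: def={c,f,w} ue=∅
  B1: def={c,f} ue={f}
  B2: def={c} ue={f}
  B3: def={c,u} ue={c}
  B4: def={w} ue=∅
  B5: def={f} ue=∅

Liveness:
  live B0: ∅→{c,f}
  live B1: {f}→∅
  live B2: {f}→{c}
  live B3: {c}→{c}
  live B4: ∅→∅
  live B5: {c}→{c}

live-out(B5) = ["c"]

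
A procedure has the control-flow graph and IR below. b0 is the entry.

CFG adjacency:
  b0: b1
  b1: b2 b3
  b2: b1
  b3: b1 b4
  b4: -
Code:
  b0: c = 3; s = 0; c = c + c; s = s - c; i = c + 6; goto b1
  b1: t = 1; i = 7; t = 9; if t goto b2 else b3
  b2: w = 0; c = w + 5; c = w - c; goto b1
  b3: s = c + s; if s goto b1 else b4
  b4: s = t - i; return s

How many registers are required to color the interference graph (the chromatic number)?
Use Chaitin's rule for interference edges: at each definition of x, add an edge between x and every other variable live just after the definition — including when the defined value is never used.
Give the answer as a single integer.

Answer: 4

Derivation:
Per-block:
  b0 def {c,i,s} use ∅
  b1 def {i,t} use ∅
  b2 def {c,w} use ∅
  b3 def {s} use {c,s}
  b4 def {s} use {i,t}

Backward fixpoint:
  b0: in=∅ out={c,s}
  b1: in={c,s} out={c,i,s,t}
  b2: in={s} out={c,s}
  b3: in={c,i,s,t} out={c,i,s,t}
  b4: in={i,t} out=∅

Conflict graph:
  c: {i,s,t,w}
  i: {c,s,t}
  s: {c,i,t,w}
  t: {c,i,s}
  w: {c,s}

Registers:
  clique {c,i,s,t} ⇒ need ≥ 4
  4-colouring: R0={c}  R1={s}  R2={i,w}  R3={t}
  χ = 4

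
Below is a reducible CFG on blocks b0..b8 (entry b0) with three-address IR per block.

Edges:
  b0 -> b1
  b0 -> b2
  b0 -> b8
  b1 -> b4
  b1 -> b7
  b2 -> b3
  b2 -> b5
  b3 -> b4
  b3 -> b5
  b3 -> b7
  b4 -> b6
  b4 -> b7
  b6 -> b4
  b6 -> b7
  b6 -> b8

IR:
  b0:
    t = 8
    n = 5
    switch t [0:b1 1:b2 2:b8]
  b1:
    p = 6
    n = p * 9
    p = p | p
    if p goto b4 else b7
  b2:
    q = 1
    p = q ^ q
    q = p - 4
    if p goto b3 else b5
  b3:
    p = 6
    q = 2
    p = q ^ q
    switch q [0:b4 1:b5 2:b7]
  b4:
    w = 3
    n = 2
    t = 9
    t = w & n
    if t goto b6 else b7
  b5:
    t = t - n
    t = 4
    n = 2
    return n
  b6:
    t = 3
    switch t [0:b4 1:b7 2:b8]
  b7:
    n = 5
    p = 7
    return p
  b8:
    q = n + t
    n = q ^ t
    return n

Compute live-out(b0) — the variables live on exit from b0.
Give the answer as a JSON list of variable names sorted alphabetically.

Answer: ["n", "t"]

Analysis:
def/use:
  b0: def={n,t} ue=∅
  b1: def={n,p} ue=∅
  b2: def={p,q} ue=∅
  b3: def={p,q} ue=∅
  b4: def={n,t,w} ue=∅
  b5: def={n,t} ue={n,t}
  b6: def={t} ue=∅
  b7: def={n,p} ue=∅
  b8: def={n,q} ue={n,t}

Live sets:
  b0: in=∅ out={n,t}
  b1: in=∅ out=∅
  b2: in={n,t} out={n,t}
  b3: in={n,t} out={n,t}
  b4: in=∅ out={n}
  b5: in={n,t} out=∅
  b6: in={n} out={n,t}
  b7: in=∅ out=∅
  b8: in={n,t} out=∅

live-out(b0) = ["n", "t"]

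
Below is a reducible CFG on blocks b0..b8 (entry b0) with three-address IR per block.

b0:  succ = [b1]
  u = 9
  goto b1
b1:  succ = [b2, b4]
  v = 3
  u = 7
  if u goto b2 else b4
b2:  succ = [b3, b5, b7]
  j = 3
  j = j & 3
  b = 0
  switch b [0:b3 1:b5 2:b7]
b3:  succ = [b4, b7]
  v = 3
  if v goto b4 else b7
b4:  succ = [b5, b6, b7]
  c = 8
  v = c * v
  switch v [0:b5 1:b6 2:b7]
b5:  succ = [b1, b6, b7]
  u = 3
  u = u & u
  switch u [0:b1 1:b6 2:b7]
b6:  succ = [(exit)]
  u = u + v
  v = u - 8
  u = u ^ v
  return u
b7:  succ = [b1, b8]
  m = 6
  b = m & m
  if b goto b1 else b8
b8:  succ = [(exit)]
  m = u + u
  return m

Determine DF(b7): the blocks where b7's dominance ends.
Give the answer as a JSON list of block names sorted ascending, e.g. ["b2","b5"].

idom tree: b1←b0 b2←b1 b3←b2 b4←b1 b5←b1 b6←b1 b7←b1 b8←b7
Dom at joins:
  b1: preds {b0,b5,b7}: {b0} ∩ {b0,b1,b5} ∩ {b0,b1,b7} = {b0}; idom=b0
  b4: preds {b1,b3}: {b0,b1} ∩ {b0,b1,b2,b3} = {b0,b1}; idom=b1
  b5: preds {b2,b4}: {b0,b1,b2} ∩ {b0,b1,b4} = {b0,b1}; idom=b1
  b6: preds {b4,b5}: {b0,b1,b4} ∩ {b0,b1,b5} = {b0,b1}; idom=b1
  b7: preds {b2,b3,b4,b5}: {b0,b1,b2} ∩ {b0,b1,b2,b3} ∩ {b0,b1,b4} ∩ {b0,b1,b5} = {b0,b1}; idom=b1

DF derivation:
  join b1 pred b0: · stop@b0
  join b1 pred b5: b5→b1 stop@b0
  join b1 pred b7: b7→b1 stop@b0
  join b4 pred b1: · stop@b1
  join b4 pred b3: b3→b2 stop@b1
  join b5 pred b2: b2 stop@b1
  join b5 pred b4: b4 stop@b1
  join b6 pred b4: b4 stop@b1
  join b6 pred b5: b5 stop@b1
  join b7 pred b2: b2 stop@b1
  join b7 pred b3: b3→b2 stop@b1
  join b7 pred b4: b4 stop@b1
  join b7 pred b5: b5 stop@b1
  b0: DF=∅
  b1: DF={b1}
  b2: DF={b4,b5,b7}
  b3: DF={b4,b7}
  b4: DF={b5,b6,b7}
  b5: DF={b1,b6,b7}
  b6: DF=∅
  b7: DF={b1}
  b8: DF=∅

DF(b7) = ["b1"]

Answer: ["b1"]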